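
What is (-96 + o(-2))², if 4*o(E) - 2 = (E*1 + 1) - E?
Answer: 145161/16 ≈ 9072.6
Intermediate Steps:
o(E) = ¾ (o(E) = ½ + ((E*1 + 1) - E)/4 = ½ + ((E + 1) - E)/4 = ½ + ((1 + E) - E)/4 = ½ + (¼)*1 = ½ + ¼ = ¾)
(-96 + o(-2))² = (-96 + ¾)² = (-381/4)² = 145161/16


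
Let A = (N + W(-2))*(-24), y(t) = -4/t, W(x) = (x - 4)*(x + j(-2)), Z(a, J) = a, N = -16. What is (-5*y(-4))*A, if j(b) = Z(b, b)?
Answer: 960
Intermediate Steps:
j(b) = b
W(x) = (-4 + x)*(-2 + x) (W(x) = (x - 4)*(x - 2) = (-4 + x)*(-2 + x))
A = -192 (A = (-16 + (8 + (-2)**2 - 6*(-2)))*(-24) = (-16 + (8 + 4 + 12))*(-24) = (-16 + 24)*(-24) = 8*(-24) = -192)
(-5*y(-4))*A = -(-20)/(-4)*(-192) = -(-20)*(-1)/4*(-192) = -5*1*(-192) = -5*(-192) = 960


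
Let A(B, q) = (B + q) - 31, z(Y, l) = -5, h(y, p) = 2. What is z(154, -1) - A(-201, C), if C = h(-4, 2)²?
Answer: 223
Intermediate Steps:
C = 4 (C = 2² = 4)
A(B, q) = -31 + B + q
z(154, -1) - A(-201, C) = -5 - (-31 - 201 + 4) = -5 - 1*(-228) = -5 + 228 = 223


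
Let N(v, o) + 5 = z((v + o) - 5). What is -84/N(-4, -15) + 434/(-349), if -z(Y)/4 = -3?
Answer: -4622/349 ≈ -13.244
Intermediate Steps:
z(Y) = 12 (z(Y) = -4*(-3) = 12)
N(v, o) = 7 (N(v, o) = -5 + 12 = 7)
-84/N(-4, -15) + 434/(-349) = -84/7 + 434/(-349) = -84*1/7 + 434*(-1/349) = -12 - 434/349 = -4622/349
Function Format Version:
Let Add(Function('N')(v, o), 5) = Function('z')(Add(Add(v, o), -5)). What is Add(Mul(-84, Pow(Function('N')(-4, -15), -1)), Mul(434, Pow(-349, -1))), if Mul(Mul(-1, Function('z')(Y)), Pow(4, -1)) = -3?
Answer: Rational(-4622, 349) ≈ -13.244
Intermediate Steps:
Function('z')(Y) = 12 (Function('z')(Y) = Mul(-4, -3) = 12)
Function('N')(v, o) = 7 (Function('N')(v, o) = Add(-5, 12) = 7)
Add(Mul(-84, Pow(Function('N')(-4, -15), -1)), Mul(434, Pow(-349, -1))) = Add(Mul(-84, Pow(7, -1)), Mul(434, Pow(-349, -1))) = Add(Mul(-84, Rational(1, 7)), Mul(434, Rational(-1, 349))) = Add(-12, Rational(-434, 349)) = Rational(-4622, 349)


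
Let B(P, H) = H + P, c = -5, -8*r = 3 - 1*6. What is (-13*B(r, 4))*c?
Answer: 2275/8 ≈ 284.38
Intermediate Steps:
r = 3/8 (r = -(3 - 1*6)/8 = -(3 - 6)/8 = -1/8*(-3) = 3/8 ≈ 0.37500)
(-13*B(r, 4))*c = -13*(4 + 3/8)*(-5) = -13*35/8*(-5) = -455/8*(-5) = 2275/8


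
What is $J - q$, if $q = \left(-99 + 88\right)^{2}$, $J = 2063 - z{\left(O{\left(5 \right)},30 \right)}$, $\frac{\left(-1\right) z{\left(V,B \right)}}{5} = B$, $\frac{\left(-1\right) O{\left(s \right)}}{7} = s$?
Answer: $2092$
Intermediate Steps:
$O{\left(s \right)} = - 7 s$
$z{\left(V,B \right)} = - 5 B$
$J = 2213$ ($J = 2063 - \left(-5\right) 30 = 2063 - -150 = 2063 + 150 = 2213$)
$q = 121$ ($q = \left(-11\right)^{2} = 121$)
$J - q = 2213 - 121 = 2092$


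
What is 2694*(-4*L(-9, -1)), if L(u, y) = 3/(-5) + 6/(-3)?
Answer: 140088/5 ≈ 28018.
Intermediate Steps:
L(u, y) = -13/5 (L(u, y) = 3*(-1/5) + 6*(-1/3) = -3/5 - 2 = -13/5)
2694*(-4*L(-9, -1)) = 2694*(-4*(-13/5)) = 2694*(52/5) = 140088/5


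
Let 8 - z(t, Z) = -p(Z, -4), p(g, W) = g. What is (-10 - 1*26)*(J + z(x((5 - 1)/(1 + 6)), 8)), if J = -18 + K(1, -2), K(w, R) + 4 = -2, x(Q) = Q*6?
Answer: 288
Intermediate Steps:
x(Q) = 6*Q
K(w, R) = -6 (K(w, R) = -4 - 2 = -6)
z(t, Z) = 8 + Z (z(t, Z) = 8 - (-1)*Z = 8 + Z)
J = -24 (J = -18 - 6 = -24)
(-10 - 1*26)*(J + z(x((5 - 1)/(1 + 6)), 8)) = (-10 - 1*26)*(-24 + (8 + 8)) = (-10 - 26)*(-24 + 16) = -36*(-8) = 288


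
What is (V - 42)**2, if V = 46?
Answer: 16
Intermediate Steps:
(V - 42)**2 = (46 - 42)**2 = 4**2 = 16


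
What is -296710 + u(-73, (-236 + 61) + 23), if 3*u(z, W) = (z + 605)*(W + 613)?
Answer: -644878/3 ≈ -2.1496e+5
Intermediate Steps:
u(z, W) = (605 + z)*(613 + W)/3 (u(z, W) = ((z + 605)*(W + 613))/3 = ((605 + z)*(613 + W))/3 = (605 + z)*(613 + W)/3)
-296710 + u(-73, (-236 + 61) + 23) = -296710 + (370865/3 + 605*((-236 + 61) + 23)/3 + (613/3)*(-73) + (⅓)*((-236 + 61) + 23)*(-73)) = -296710 + (370865/3 + 605*(-175 + 23)/3 - 44749/3 + (⅓)*(-175 + 23)*(-73)) = -296710 + (370865/3 + (605/3)*(-152) - 44749/3 + (⅓)*(-152)*(-73)) = -296710 + (370865/3 - 91960/3 - 44749/3 + 11096/3) = -296710 + 245252/3 = -644878/3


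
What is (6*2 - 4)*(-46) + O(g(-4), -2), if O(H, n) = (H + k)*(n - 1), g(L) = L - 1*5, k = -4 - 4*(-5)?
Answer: -389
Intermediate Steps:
k = 16 (k = -4 + 20 = 16)
g(L) = -5 + L (g(L) = L - 5 = -5 + L)
O(H, n) = (-1 + n)*(16 + H) (O(H, n) = (H + 16)*(n - 1) = (16 + H)*(-1 + n) = (-1 + n)*(16 + H))
(6*2 - 4)*(-46) + O(g(-4), -2) = (6*2 - 4)*(-46) + (-16 - (-5 - 4) + 16*(-2) + (-5 - 4)*(-2)) = (12 - 4)*(-46) + (-16 - 1*(-9) - 32 - 9*(-2)) = 8*(-46) + (-16 + 9 - 32 + 18) = -368 - 21 = -389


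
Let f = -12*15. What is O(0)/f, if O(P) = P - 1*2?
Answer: 1/90 ≈ 0.011111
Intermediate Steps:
f = -180
O(P) = -2 + P (O(P) = P - 2 = -2 + P)
O(0)/f = (-2 + 0)/(-180) = -2*(-1/180) = 1/90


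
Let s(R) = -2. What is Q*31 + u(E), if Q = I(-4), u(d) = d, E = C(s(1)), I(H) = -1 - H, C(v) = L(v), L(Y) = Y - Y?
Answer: 93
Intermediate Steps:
L(Y) = 0
C(v) = 0
E = 0
Q = 3 (Q = -1 - 1*(-4) = -1 + 4 = 3)
Q*31 + u(E) = 3*31 + 0 = 93 + 0 = 93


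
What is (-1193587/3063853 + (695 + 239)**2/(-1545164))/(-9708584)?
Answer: 564632276367/5745243118929495116 ≈ 9.8278e-8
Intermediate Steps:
(-1193587/3063853 + (695 + 239)**2/(-1545164))/(-9708584) = (-1193587*1/3063853 + 934**2*(-1/1545164))*(-1/9708584) = (-1193587/3063853 + 872356*(-1/1545164))*(-1/9708584) = (-1193587/3063853 - 218089/386291)*(-1/9708584) = -1129264552734/1183538839223*(-1/9708584) = 564632276367/5745243118929495116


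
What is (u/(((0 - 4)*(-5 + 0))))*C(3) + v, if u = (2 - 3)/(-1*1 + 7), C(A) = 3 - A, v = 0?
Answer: 0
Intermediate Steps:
u = -⅙ (u = -1/(-1 + 7) = -1/6 = -1*⅙ = -⅙ ≈ -0.16667)
(u/(((0 - 4)*(-5 + 0))))*C(3) + v = (-1/((0 - 4)*(-5 + 0))/6)*(3 - 1*3) + 0 = (-1/(6*((-4*(-5)))))*(3 - 3) + 0 = -⅙/20*0 + 0 = -⅙*1/20*0 + 0 = -1/120*0 + 0 = 0 + 0 = 0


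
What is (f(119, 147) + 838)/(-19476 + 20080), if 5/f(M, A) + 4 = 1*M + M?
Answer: 196097/141336 ≈ 1.3875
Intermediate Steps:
f(M, A) = 5/(-4 + 2*M) (f(M, A) = 5/(-4 + (1*M + M)) = 5/(-4 + (M + M)) = 5/(-4 + 2*M))
(f(119, 147) + 838)/(-19476 + 20080) = (5/(2*(-2 + 119)) + 838)/(-19476 + 20080) = ((5/2)/117 + 838)/604 = ((5/2)*(1/117) + 838)*(1/604) = (5/234 + 838)*(1/604) = (196097/234)*(1/604) = 196097/141336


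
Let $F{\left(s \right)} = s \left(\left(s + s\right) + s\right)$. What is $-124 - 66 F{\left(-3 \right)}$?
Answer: $-1906$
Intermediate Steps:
$F{\left(s \right)} = 3 s^{2}$ ($F{\left(s \right)} = s \left(2 s + s\right) = s 3 s = 3 s^{2}$)
$-124 - 66 F{\left(-3 \right)} = -124 - 66 \cdot 3 \left(-3\right)^{2} = -124 - 66 \cdot 3 \cdot 9 = -124 - 1782 = -1906$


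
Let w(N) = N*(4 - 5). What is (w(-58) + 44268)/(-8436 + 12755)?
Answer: 44326/4319 ≈ 10.263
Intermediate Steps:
w(N) = -N (w(N) = N*(-1) = -N)
(w(-58) + 44268)/(-8436 + 12755) = (-1*(-58) + 44268)/(-8436 + 12755) = (58 + 44268)/4319 = 44326*(1/4319) = 44326/4319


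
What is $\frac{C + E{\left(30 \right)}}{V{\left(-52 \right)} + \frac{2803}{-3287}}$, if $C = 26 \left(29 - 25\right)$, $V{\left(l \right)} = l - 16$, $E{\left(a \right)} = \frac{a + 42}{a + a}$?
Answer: $- \frac{1728962}{1131595} \approx -1.5279$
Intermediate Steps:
$E{\left(a \right)} = \frac{42 + a}{2 a}$
$V{\left(l \right)} = -16 + l$ ($V{\left(l \right)} = l - 16 = -16 + l$)
$C = 104$ ($C = 26 \cdot 4 = 104$)
$\frac{C + E{\left(30 \right)}}{V{\left(-52 \right)} + \frac{2803}{-3287}} = \frac{104 + \frac{42 + 30}{2 \cdot 30}}{\left(-16 - 52\right) + \frac{2803}{-3287}} = \frac{104 + \frac{1}{2} \cdot \frac{1}{30} \cdot 72}{-68 + 2803 \left(- \frac{1}{3287}\right)} = \frac{104 + \frac{6}{5}}{-68 - \frac{2803}{3287}} = \frac{526}{5 \left(- \frac{226319}{3287}\right)} = \frac{526}{5} \left(- \frac{3287}{226319}\right) = - \frac{1728962}{1131595}$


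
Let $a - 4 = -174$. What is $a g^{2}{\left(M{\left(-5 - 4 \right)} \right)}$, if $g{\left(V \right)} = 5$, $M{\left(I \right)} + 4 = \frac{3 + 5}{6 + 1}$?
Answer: $-4250$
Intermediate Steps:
$M{\left(I \right)} = - \frac{20}{7}$ ($M{\left(I \right)} = -4 + \frac{3 + 5}{6 + 1} = -4 + \frac{8}{7} = - \frac{20}{7}$)
$a = -170$ ($a = 4 - 174 = -170$)
$a g^{2}{\left(M{\left(-5 - 4 \right)} \right)} = - 170 \cdot 5^{2} = \left(-170\right) 25 = -4250$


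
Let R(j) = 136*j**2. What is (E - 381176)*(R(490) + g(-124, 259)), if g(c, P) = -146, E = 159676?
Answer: -7232740061000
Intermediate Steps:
(E - 381176)*(R(490) + g(-124, 259)) = (159676 - 381176)*(136*490**2 - 146) = -221500*(136*240100 - 146) = -221500*(32653600 - 146) = -221500*32653454 = -7232740061000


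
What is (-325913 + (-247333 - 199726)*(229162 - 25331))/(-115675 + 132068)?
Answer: -91124808942/16393 ≈ -5.5588e+6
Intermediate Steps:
(-325913 + (-247333 - 199726)*(229162 - 25331))/(-115675 + 132068) = (-325913 - 447059*203831)/16393 = (-325913 - 91124483029)*(1/16393) = -91124808942*1/16393 = -91124808942/16393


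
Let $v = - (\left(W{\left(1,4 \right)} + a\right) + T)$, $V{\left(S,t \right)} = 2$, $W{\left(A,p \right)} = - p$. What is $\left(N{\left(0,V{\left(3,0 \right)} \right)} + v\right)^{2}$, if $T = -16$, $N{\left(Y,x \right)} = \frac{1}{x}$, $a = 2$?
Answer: $\frac{1369}{4} \approx 342.25$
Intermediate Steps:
$v = 18$ ($v = - (\left(\left(-1\right) 4 + 2\right) - 16) = - (\left(-4 + 2\right) - 16) = - (-2 - 16) = \left(-1\right) \left(-18\right) = 18$)
$\left(N{\left(0,V{\left(3,0 \right)} \right)} + v\right)^{2} = \left(\frac{1}{2} + 18\right)^{2} = \left(\frac{37}{2}\right)^{2} = \frac{1369}{4}$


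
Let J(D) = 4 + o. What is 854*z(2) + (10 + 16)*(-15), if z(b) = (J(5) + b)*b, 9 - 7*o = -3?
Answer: 12786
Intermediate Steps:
o = 12/7 (o = 9/7 - 1/7*(-3) = 9/7 + 3/7 = 12/7 ≈ 1.7143)
J(D) = 40/7 (J(D) = 4 + 12/7 = 40/7)
z(b) = b*(40/7 + b) (z(b) = (40/7 + b)*b = b*(40/7 + b))
854*z(2) + (10 + 16)*(-15) = 854*((1/7)*2*(40 + 7*2)) + (10 + 16)*(-15) = 854*((1/7)*2*(40 + 14)) + 26*(-15) = 854*((1/7)*2*54) - 390 = 854*(108/7) - 390 = 13176 - 390 = 12786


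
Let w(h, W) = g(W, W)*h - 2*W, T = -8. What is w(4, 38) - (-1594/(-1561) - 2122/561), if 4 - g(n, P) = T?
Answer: -22101980/875721 ≈ -25.239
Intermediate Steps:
g(n, P) = 12 (g(n, P) = 4 - 1*(-8) = 4 + 8 = 12)
w(h, W) = -2*W + 12*h (w(h, W) = 12*h - 2*W = -2*W + 12*h)
w(4, 38) - (-1594/(-1561) - 2122/561) = (-2*38 + 12*4) - (-1594/(-1561) - 2122/561) = (-76 + 48) - (-1594*(-1/1561) - 2122*1/561) = -28 - (1594/1561 - 2122/561) = -28 - 1*(-2418208/875721) = -28 + 2418208/875721 = -22101980/875721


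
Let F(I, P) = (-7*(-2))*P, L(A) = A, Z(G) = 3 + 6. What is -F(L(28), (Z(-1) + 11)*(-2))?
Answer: 560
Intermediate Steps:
Z(G) = 9
F(I, P) = 14*P
-F(L(28), (Z(-1) + 11)*(-2)) = -14*(9 + 11)*(-2) = -14*20*(-2) = -14*(-40) = -1*(-560) = 560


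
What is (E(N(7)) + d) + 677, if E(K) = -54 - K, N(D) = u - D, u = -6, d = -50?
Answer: 586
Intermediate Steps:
N(D) = -6 - D
(E(N(7)) + d) + 677 = ((-54 - (-6 - 1*7)) - 50) + 677 = ((-54 - (-6 - 7)) - 50) + 677 = ((-54 - 1*(-13)) - 50) + 677 = ((-54 + 13) - 50) + 677 = (-41 - 50) + 677 = -91 + 677 = 586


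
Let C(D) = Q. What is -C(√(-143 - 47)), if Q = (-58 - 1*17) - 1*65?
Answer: 140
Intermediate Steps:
Q = -140 (Q = (-58 - 17) - 65 = -75 - 65 = -140)
C(D) = -140
-C(√(-143 - 47)) = -1*(-140) = 140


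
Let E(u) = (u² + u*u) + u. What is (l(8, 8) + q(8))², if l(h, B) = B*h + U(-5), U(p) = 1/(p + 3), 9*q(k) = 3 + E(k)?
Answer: 2019241/324 ≈ 6232.2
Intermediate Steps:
E(u) = u + 2*u² (E(u) = (u² + u²) + u = 2*u² + u = u + 2*u²)
q(k) = ⅓ + k*(1 + 2*k)/9 (q(k) = (3 + k*(1 + 2*k))/9 = ⅓ + k*(1 + 2*k)/9)
U(p) = 1/(3 + p)
l(h, B) = -½ + B*h (l(h, B) = B*h + 1/(3 - 5) = B*h + 1/(-2) = B*h - ½ = -½ + B*h)
(l(8, 8) + q(8))² = ((-½ + 8*8) + (⅓ + (⅑)*8*(1 + 2*8)))² = ((-½ + 64) + (⅓ + (⅑)*8*(1 + 16)))² = (127/2 + (⅓ + (⅑)*8*17))² = (127/2 + (⅓ + 136/9))² = (127/2 + 139/9)² = (1421/18)² = 2019241/324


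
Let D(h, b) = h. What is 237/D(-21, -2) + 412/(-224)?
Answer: -105/8 ≈ -13.125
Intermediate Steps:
237/D(-21, -2) + 412/(-224) = 237/(-21) + 412/(-224) = 237*(-1/21) + 412*(-1/224) = -79/7 - 103/56 = -105/8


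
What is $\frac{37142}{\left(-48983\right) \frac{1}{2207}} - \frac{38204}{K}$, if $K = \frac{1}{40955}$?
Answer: $- \frac{76641079190454}{48983} \approx -1.5646 \cdot 10^{9}$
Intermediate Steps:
$K = \frac{1}{40955} \approx 2.4417 \cdot 10^{-5}$
$\frac{37142}{\left(-48983\right) \frac{1}{2207}} - \frac{38204}{K} = \frac{37142}{\left(-48983\right) \frac{1}{2207}} - 38204 \frac{1}{\frac{1}{40955}} = \frac{37142}{\left(-48983\right) \frac{1}{2207}} - 1564644820 = \frac{37142}{- \frac{48983}{2207}} - 1564644820 = 37142 \left(- \frac{2207}{48983}\right) - 1564644820 = - \frac{81972394}{48983} - 1564644820 = - \frac{76641079190454}{48983}$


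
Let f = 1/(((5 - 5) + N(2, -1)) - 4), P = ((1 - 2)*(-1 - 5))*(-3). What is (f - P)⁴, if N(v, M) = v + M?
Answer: 7890481/81 ≈ 97413.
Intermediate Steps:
N(v, M) = M + v
P = -18 (P = -1*(-6)*(-3) = 6*(-3) = -18)
f = -⅓ (f = 1/(((5 - 5) + (-1 + 2)) - 4) = 1/((0 + 1) - 4) = 1/(1 - 4) = 1/(-3) = -⅓ ≈ -0.33333)
(f - P)⁴ = (-⅓ - 1*(-18))⁴ = (-⅓ + 18)⁴ = (53/3)⁴ = 7890481/81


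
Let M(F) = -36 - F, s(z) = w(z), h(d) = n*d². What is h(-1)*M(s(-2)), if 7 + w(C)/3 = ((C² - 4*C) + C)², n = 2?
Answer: -630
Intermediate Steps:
h(d) = 2*d²
w(C) = -21 + 3*(C² - 3*C)² (w(C) = -21 + 3*((C² - 4*C) + C)² = -21 + 3*(C² - 3*C)²)
s(z) = -21 + 3*z²*(-3 + z)²
h(-1)*M(s(-2)) = (2*(-1)²)*(-36 - (-21 + 3*(-2)²*(-3 - 2)²)) = (2*1)*(-36 - (-21 + 3*4*(-5)²)) = 2*(-36 - (-21 + 3*4*25)) = 2*(-36 - (-21 + 300)) = 2*(-36 - 1*279) = 2*(-36 - 279) = 2*(-315) = -630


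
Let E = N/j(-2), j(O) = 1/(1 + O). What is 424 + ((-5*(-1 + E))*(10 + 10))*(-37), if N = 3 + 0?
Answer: -14376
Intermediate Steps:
N = 3
E = -3 (E = 3/(1/(1 - 2)) = 3/(1/(-1)) = 3/(-1) = 3*(-1) = -3)
424 + ((-5*(-1 + E))*(10 + 10))*(-37) = 424 + ((-5*(-1 - 3))*(10 + 10))*(-37) = 424 + (-5*(-4)*20)*(-37) = 424 + (20*20)*(-37) = 424 + 400*(-37) = 424 - 14800 = -14376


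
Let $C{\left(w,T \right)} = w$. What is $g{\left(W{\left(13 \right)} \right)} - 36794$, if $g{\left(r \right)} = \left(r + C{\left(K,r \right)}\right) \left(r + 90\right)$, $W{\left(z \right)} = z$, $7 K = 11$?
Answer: $- \frac{247052}{7} \approx -35293.0$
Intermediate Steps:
$K = \frac{11}{7}$ ($K = \frac{1}{7} \cdot 11 = \frac{11}{7} \approx 1.5714$)
$g{\left(r \right)} = \left(90 + r\right) \left(\frac{11}{7} + r\right)$ ($g{\left(r \right)} = \left(r + \frac{11}{7}\right) \left(r + 90\right) = \left(\frac{11}{7} + r\right) \left(90 + r\right) = \left(90 + r\right) \left(\frac{11}{7} + r\right)$)
$g{\left(W{\left(13 \right)} \right)} - 36794 = \left(\frac{990}{7} + 13^{2} + \frac{641}{7} \cdot 13\right) - 36794 = \left(\frac{990}{7} + 169 + \frac{8333}{7}\right) - 36794 = \frac{10506}{7} - 36794 = - \frac{247052}{7}$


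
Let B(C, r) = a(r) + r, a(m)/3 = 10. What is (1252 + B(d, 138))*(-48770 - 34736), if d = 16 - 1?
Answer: -118578520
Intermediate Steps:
d = 15
a(m) = 30 (a(m) = 3*10 = 30)
B(C, r) = 30 + r
(1252 + B(d, 138))*(-48770 - 34736) = (1252 + (30 + 138))*(-48770 - 34736) = (1252 + 168)*(-83506) = 1420*(-83506) = -118578520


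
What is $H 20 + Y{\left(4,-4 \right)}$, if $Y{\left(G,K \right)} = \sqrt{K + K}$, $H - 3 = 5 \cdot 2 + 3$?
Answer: $320 + 2 i \sqrt{2} \approx 320.0 + 2.8284 i$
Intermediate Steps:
$H = 16$ ($H = 3 + \left(5 \cdot 2 + 3\right) = 3 + \left(10 + 3\right) = 3 + 13 = 16$)
$Y{\left(G,K \right)} = \sqrt{2} \sqrt{K}$ ($Y{\left(G,K \right)} = \sqrt{2 K} = \sqrt{2} \sqrt{K}$)
$H 20 + Y{\left(4,-4 \right)} = 16 \cdot 20 + \sqrt{2} \sqrt{-4} = 320 + \sqrt{2} \cdot 2 i = 320 + 2 i \sqrt{2}$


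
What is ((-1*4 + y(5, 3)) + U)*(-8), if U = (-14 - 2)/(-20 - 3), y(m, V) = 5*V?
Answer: -2152/23 ≈ -93.565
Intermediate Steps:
U = 16/23 (U = -16/(-23) = -16*(-1/23) = 16/23 ≈ 0.69565)
((-1*4 + y(5, 3)) + U)*(-8) = ((-1*4 + 5*3) + 16/23)*(-8) = ((-4 + 15) + 16/23)*(-8) = (11 + 16/23)*(-8) = (269/23)*(-8) = -2152/23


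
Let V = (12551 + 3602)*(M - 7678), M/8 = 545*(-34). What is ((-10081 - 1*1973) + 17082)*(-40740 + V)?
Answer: -12663441327432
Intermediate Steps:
M = -148240 (M = 8*(545*(-34)) = 8*(-18530) = -148240)
V = -2518543454 (V = (12551 + 3602)*(-148240 - 7678) = 16153*(-155918) = -2518543454)
((-10081 - 1*1973) + 17082)*(-40740 + V) = ((-10081 - 1*1973) + 17082)*(-40740 - 2518543454) = ((-10081 - 1973) + 17082)*(-2518584194) = (-12054 + 17082)*(-2518584194) = 5028*(-2518584194) = -12663441327432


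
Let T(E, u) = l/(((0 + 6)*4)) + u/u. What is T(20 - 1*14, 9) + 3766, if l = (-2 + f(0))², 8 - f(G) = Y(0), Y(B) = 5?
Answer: 90409/24 ≈ 3767.0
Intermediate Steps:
f(G) = 3 (f(G) = 8 - 1*5 = 8 - 5 = 3)
l = 1 (l = (-2 + 3)² = 1² = 1)
T(E, u) = 25/24 (T(E, u) = 1/((0 + 6)*4) + u/u = 1/(6*4) + 1 = 1/24 + 1 = 25/24)
T(20 - 1*14, 9) + 3766 = 25/24 + 3766 = 90409/24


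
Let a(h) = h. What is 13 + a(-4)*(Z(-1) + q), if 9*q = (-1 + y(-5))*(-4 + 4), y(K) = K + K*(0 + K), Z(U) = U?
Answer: 17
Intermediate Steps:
y(K) = K + K² (y(K) = K + K*K = K + K²)
q = 0 (q = ((-1 - 5*(1 - 5))*(-4 + 4))/9 = ((-1 - 5*(-4))*0)/9 = ((-1 + 20)*0)/9 = (19*0)/9 = (⅑)*0 = 0)
13 + a(-4)*(Z(-1) + q) = 13 - 4*(-1 + 0) = 13 - 4*(-1) = 13 + 4 = 17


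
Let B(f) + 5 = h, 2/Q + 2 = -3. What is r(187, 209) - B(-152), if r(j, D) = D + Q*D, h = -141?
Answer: 1357/5 ≈ 271.40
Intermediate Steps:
Q = -⅖ (Q = 2/(-2 - 3) = 2/(-5) = 2*(-⅕) = -⅖ ≈ -0.40000)
B(f) = -146 (B(f) = -5 - 141 = -146)
r(j, D) = 3*D/5 (r(j, D) = D - 2*D/5 = 3*D/5)
r(187, 209) - B(-152) = (⅗)*209 - 1*(-146) = 627/5 + 146 = 1357/5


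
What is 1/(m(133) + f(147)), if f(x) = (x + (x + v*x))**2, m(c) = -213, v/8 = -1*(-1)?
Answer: 1/2160687 ≈ 4.6282e-7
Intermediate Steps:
v = 8 (v = 8*(-1*(-1)) = 8*1 = 8)
f(x) = 100*x**2 (f(x) = (x + (x + 8*x))**2 = (x + 9*x)**2 = (10*x)**2 = 100*x**2)
1/(m(133) + f(147)) = 1/(-213 + 100*147**2) = 1/(-213 + 100*21609) = 1/(-213 + 2160900) = 1/2160687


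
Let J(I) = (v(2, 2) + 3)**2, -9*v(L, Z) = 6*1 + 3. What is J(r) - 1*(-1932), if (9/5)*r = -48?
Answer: 1936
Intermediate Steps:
r = -80/3 (r = (5/9)*(-48) = -80/3 ≈ -26.667)
v(L, Z) = -1 (v(L, Z) = -(6*1 + 3)/9 = -(6 + 3)/9 = -1/9*9 = -1)
J(I) = 4 (J(I) = (-1 + 3)**2 = 2**2 = 4)
J(r) - 1*(-1932) = 4 - 1*(-1932) = 4 + 1932 = 1936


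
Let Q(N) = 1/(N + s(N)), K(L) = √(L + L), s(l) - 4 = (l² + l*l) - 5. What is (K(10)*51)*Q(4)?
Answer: 102*√5/35 ≈ 6.5165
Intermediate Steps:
s(l) = -1 + 2*l² (s(l) = 4 + ((l² + l*l) - 5) = 4 + ((l² + l²) - 5) = 4 + (2*l² - 5) = 4 + (-5 + 2*l²) = -1 + 2*l²)
K(L) = √2*√L (K(L) = √(2*L) = √2*√L)
Q(N) = 1/(-1 + N + 2*N²) (Q(N) = 1/(N + (-1 + 2*N²)) = 1/(-1 + N + 2*N²))
(K(10)*51)*Q(4) = ((√2*√10)*51)/(-1 + 4 + 2*4²) = ((2*√5)*51)/(-1 + 4 + 2*16) = (102*√5)/(-1 + 4 + 32) = (102*√5)/35 = (102*√5)*(1/35) = 102*√5/35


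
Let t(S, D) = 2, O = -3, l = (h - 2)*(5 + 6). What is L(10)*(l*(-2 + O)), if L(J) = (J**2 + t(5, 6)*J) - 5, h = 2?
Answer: 0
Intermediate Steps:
l = 0 (l = (2 - 2)*(5 + 6) = 0*11 = 0)
L(J) = -5 + J**2 + 2*J (L(J) = (J**2 + 2*J) - 5 = -5 + J**2 + 2*J)
L(10)*(l*(-2 + O)) = (-5 + 10**2 + 2*10)*(0*(-2 - 3)) = (-5 + 100 + 20)*(0*(-5)) = 115*0 = 0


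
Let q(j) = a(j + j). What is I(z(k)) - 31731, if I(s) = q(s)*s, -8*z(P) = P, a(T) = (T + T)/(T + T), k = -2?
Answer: -126923/4 ≈ -31731.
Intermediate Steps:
a(T) = 1 (a(T) = (2*T)/((2*T)) = (2*T)*(1/(2*T)) = 1)
z(P) = -P/8
q(j) = 1
I(s) = s (I(s) = 1*s = s)
I(z(k)) - 31731 = -⅛*(-2) - 31731 = ¼ - 31731 = -126923/4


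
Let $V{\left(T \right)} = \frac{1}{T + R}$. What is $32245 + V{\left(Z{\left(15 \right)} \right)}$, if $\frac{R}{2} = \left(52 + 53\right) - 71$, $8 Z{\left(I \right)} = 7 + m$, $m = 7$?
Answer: $\frac{8996359}{279} \approx 32245.0$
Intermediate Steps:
$Z{\left(I \right)} = \frac{7}{4}$ ($Z{\left(I \right)} = \frac{7 + 7}{8} = \frac{1}{8} \cdot 14 = \frac{7}{4}$)
$R = 68$ ($R = 2 \left(\left(52 + 53\right) - 71\right) = 2 \left(105 - 71\right) = 2 \cdot 34 = 68$)
$V{\left(T \right)} = \frac{1}{68 + T}$ ($V{\left(T \right)} = \frac{1}{T + 68} = \frac{1}{68 + T}$)
$32245 + V{\left(Z{\left(15 \right)} \right)} = 32245 + \frac{1}{68 + \frac{7}{4}} = 32245 + \frac{1}{\frac{279}{4}} = 32245 + \frac{4}{279} = \frac{8996359}{279}$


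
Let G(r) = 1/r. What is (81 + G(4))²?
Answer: 105625/16 ≈ 6601.6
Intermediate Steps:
G(r) = 1/r
(81 + G(4))² = (81 + 1/4)² = (81 + ¼)² = (325/4)² = 105625/16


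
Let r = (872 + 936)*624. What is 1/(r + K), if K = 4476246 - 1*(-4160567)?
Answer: 1/9765005 ≈ 1.0241e-7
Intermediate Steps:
K = 8636813 (K = 4476246 + 4160567 = 8636813)
r = 1128192 (r = 1808*624 = 1128192)
1/(r + K) = 1/(1128192 + 8636813) = 1/9765005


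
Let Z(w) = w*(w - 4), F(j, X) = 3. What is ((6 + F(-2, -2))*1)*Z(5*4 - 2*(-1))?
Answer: 3564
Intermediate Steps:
Z(w) = w*(-4 + w)
((6 + F(-2, -2))*1)*Z(5*4 - 2*(-1)) = ((6 + 3)*1)*((5*4 - 2*(-1))*(-4 + (5*4 - 2*(-1)))) = (9*1)*((20 + 2)*(-4 + (20 + 2))) = 9*(22*(-4 + 22)) = 9*(22*18) = 9*396 = 3564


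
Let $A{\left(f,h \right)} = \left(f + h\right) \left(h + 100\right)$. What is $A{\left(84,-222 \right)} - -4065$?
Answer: $20901$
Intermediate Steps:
$A{\left(f,h \right)} = \left(100 + h\right) \left(f + h\right)$ ($A{\left(f,h \right)} = \left(f + h\right) \left(100 + h\right) = \left(100 + h\right) \left(f + h\right)$)
$A{\left(84,-222 \right)} - -4065 = \left(\left(-222\right)^{2} + 100 \cdot 84 + 100 \left(-222\right) + 84 \left(-222\right)\right) - -4065 = \left(49284 + 8400 - 22200 - 18648\right) + 4065 = 16836 + 4065 = 20901$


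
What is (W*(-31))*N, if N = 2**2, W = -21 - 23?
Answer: 5456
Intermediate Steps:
W = -44
N = 4
(W*(-31))*N = -44*(-31)*4 = 1364*4 = 5456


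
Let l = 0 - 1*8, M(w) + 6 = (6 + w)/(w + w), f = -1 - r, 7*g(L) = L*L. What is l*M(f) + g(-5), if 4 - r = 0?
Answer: 1833/35 ≈ 52.371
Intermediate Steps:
r = 4 (r = 4 - 1*0 = 4 + 0 = 4)
g(L) = L²/7 (g(L) = (L*L)/7 = L²/7)
f = -5 (f = -1 - 1*4 = -1 - 4 = -5)
M(w) = -6 + (6 + w)/(2*w) (M(w) = -6 + (6 + w)/(w + w) = -6 + (6 + w)/((2*w)) = -6 + (6 + w)*(1/(2*w)) = -6 + (6 + w)/(2*w))
l = -8 (l = 0 - 8 = -8)
l*M(f) + g(-5) = -8*(-11/2 + 3/(-5)) + (⅐)*(-5)² = -8*(-11/2 + 3*(-⅕)) + (⅐)*25 = -8*(-11/2 - ⅗) + 25/7 = -8*(-61/10) + 25/7 = 244/5 + 25/7 = 1833/35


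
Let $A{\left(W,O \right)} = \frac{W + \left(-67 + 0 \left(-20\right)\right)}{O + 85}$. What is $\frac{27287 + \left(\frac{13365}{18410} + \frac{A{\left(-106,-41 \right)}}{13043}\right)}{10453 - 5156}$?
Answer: $\frac{28830441926529}{5596466806084} \approx 5.1515$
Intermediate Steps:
$A{\left(W,O \right)} = \frac{-67 + W}{85 + O}$ ($A{\left(W,O \right)} = \frac{W + \left(-67 + 0\right)}{85 + O} = \frac{W - 67}{85 + O} = \frac{-67 + W}{85 + O}$)
$\frac{27287 + \left(\frac{13365}{18410} + \frac{A{\left(-106,-41 \right)}}{13043}\right)}{10453 - 5156} = \frac{27287 + \left(\frac{13365}{18410} + \frac{\frac{1}{85 - 41} \left(-67 - 106\right)}{13043}\right)}{10453 - 5156} = \frac{27287 + \left(13365 \cdot \frac{1}{18410} + \frac{1}{44} \left(-173\right) \frac{1}{13043}\right)}{5297} = \left(27287 + \left(\frac{2673}{3682} + \frac{1}{44} \left(-173\right) \frac{1}{13043}\right)\right) \frac{1}{5297} = \left(27287 + \left(\frac{2673}{3682} - \frac{173}{573892}\right)\right) \frac{1}{5297} = \left(27287 + \frac{766688165}{1056535172}\right) \frac{1}{5297} = \frac{28830441926529}{1056535172} \cdot \frac{1}{5297} = \frac{28830441926529}{5596466806084}$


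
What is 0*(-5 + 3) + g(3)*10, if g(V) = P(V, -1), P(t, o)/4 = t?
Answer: 120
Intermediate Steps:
P(t, o) = 4*t
g(V) = 4*V
0*(-5 + 3) + g(3)*10 = 0*(-5 + 3) + (4*3)*10 = 0*(-2) + 12*10 = 0 + 120 = 120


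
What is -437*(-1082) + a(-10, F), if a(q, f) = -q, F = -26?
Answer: 472844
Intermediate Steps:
-437*(-1082) + a(-10, F) = -437*(-1082) - 1*(-10) = 472834 + 10 = 472844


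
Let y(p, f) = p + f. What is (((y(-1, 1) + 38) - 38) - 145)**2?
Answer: 21025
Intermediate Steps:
y(p, f) = f + p
(((y(-1, 1) + 38) - 38) - 145)**2 = ((((1 - 1) + 38) - 38) - 145)**2 = (((0 + 38) - 38) - 145)**2 = ((38 - 38) - 145)**2 = (0 - 145)**2 = (-145)**2 = 21025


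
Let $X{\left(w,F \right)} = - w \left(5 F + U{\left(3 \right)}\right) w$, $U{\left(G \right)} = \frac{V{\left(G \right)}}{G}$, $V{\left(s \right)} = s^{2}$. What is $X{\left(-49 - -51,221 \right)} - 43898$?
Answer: $-48330$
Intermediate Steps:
$U{\left(G \right)} = G$ ($U{\left(G \right)} = \frac{G^{2}}{G} = G$)
$X{\left(w,F \right)} = - w^{2} \left(3 + 5 F\right)$ ($X{\left(w,F \right)} = - w \left(5 F + 3\right) w = - w \left(3 + 5 F\right) w = - w^{2} \left(3 + 5 F\right)$)
$X{\left(-49 - -51,221 \right)} - 43898 = \left(-49 - -51\right)^{2} \left(-3 - 1105\right) - 43898 = \left(-49 + 51\right)^{2} \left(-3 - 1105\right) - 43898 = 2^{2} \left(-1108\right) - 43898 = 4 \left(-1108\right) - 43898 = -4432 - 43898 = -48330$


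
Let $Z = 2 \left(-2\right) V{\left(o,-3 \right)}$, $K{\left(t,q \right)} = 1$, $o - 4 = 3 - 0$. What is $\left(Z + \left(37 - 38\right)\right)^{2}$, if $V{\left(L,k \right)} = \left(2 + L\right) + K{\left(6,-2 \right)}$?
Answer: $1681$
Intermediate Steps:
$o = 7$ ($o = 4 + \left(3 - 0\right) = 4 + \left(3 + 0\right) = 4 + 3 = 7$)
$V{\left(L,k \right)} = 3 + L$ ($V{\left(L,k \right)} = \left(2 + L\right) + 1 = 3 + L$)
$Z = -40$ ($Z = 2 \left(-2\right) \left(3 + 7\right) = \left(-4\right) 10 = -40$)
$\left(Z + \left(37 - 38\right)\right)^{2} = \left(-40 + \left(37 - 38\right)\right)^{2} = \left(-40 - 1\right)^{2} = \left(-41\right)^{2} = 1681$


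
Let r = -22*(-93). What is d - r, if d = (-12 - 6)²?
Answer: -1722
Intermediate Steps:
r = 2046
d = 324 (d = (-18)² = 324)
d - r = 324 - 1*2046 = 324 - 2046 = -1722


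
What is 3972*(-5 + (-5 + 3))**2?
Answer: 194628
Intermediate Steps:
3972*(-5 + (-5 + 3))**2 = 3972*(-5 - 2)**2 = 3972*(-7)**2 = 3972*49 = 194628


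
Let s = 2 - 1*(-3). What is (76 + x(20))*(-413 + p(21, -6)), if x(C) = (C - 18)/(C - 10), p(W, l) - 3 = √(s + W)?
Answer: -31242 + 381*√26/5 ≈ -30853.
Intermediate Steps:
s = 5 (s = 2 + 3 = 5)
p(W, l) = 3 + √(5 + W)
x(C) = (-18 + C)/(-10 + C)
(76 + x(20))*(-413 + p(21, -6)) = (76 + (-18 + 20)/(-10 + 20))*(-413 + (3 + √(5 + 21))) = (76 + 2/10)*(-413 + (3 + √26)) = (76 + (⅒)*2)*(-410 + √26) = (76 + ⅕)*(-410 + √26) = 381*(-410 + √26)/5 = -31242 + 381*√26/5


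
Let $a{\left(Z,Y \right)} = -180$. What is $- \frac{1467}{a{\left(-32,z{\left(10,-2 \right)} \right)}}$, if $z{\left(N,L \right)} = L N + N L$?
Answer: $\frac{163}{20} \approx 8.15$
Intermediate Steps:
$z{\left(N,L \right)} = 2 L N$ ($z{\left(N,L \right)} = L N + L N = 2 L N$)
$- \frac{1467}{a{\left(-32,z{\left(10,-2 \right)} \right)}} = - \frac{1467}{-180} = \left(-1467\right) \left(- \frac{1}{180}\right) = \frac{163}{20}$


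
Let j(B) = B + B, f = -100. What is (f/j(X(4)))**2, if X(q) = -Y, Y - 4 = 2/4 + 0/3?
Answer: 10000/81 ≈ 123.46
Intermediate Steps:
Y = 9/2 (Y = 4 + (2/4 + 0/3) = 4 + (2*(1/4) + 0*(1/3)) = 4 + (1/2 + 0) = 4 + 1/2 = 9/2 ≈ 4.5000)
X(q) = -9/2 (X(q) = -1*9/2 = -9/2)
j(B) = 2*B
(f/j(X(4)))**2 = (-100/(2*(-9/2)))**2 = (-100/(-9))**2 = (-100*(-1/9))**2 = (100/9)**2 = 10000/81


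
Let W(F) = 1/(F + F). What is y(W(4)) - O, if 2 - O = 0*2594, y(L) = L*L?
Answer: -127/64 ≈ -1.9844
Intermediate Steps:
W(F) = 1/(2*F)
y(L) = L²
O = 2 (O = 2 - 0*2594 = 2 - 1*0 = 2 + 0 = 2)
y(W(4)) - O = ((½)/4)² - 1*2 = ((½)*(¼))² - 2 = (⅛)² - 2 = 1/64 - 2 = -127/64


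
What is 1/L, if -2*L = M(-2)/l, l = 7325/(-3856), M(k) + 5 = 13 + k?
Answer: 7325/11568 ≈ 0.63321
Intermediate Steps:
M(k) = 8 + k (M(k) = -5 + (13 + k) = 8 + k)
l = -7325/3856 (l = 7325*(-1/3856) = -7325/3856 ≈ -1.8996)
L = 11568/7325 (L = -(8 - 2)/(2*(-7325/3856)) = -3*(-3856)/7325 = -½*(-23136/7325) = 11568/7325 ≈ 1.5792)
1/L = 1/(11568/7325) = 7325/11568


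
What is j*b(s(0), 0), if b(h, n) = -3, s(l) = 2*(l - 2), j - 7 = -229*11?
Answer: 7536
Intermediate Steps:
j = -2512 (j = 7 - 229*11 = 7 - 2519 = -2512)
s(l) = -4 + 2*l (s(l) = 2*(-2 + l) = -4 + 2*l)
j*b(s(0), 0) = -2512*(-3) = 7536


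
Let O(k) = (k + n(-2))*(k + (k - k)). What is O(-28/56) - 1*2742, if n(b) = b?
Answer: -10963/4 ≈ -2740.8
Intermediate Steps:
O(k) = k*(-2 + k) (O(k) = (k - 2)*(k + (k - k)) = (-2 + k)*(k + 0) = (-2 + k)*k = k*(-2 + k))
O(-28/56) - 1*2742 = (-28/56)*(-2 - 28/56) - 1*2742 = (-28*1/56)*(-2 - 28*1/56) - 2742 = -(-2 - ½)/2 - 2742 = -½*(-5/2) - 2742 = 5/4 - 2742 = -10963/4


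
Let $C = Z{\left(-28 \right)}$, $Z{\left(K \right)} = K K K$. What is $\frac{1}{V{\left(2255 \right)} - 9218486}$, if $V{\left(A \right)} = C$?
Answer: $- \frac{1}{9240438} \approx -1.0822 \cdot 10^{-7}$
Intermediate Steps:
$Z{\left(K \right)} = K^{3}$ ($Z{\left(K \right)} = K^{2} K = K^{3}$)
$C = -21952$ ($C = \left(-28\right)^{3} = -21952$)
$V{\left(A \right)} = -21952$
$\frac{1}{V{\left(2255 \right)} - 9218486} = \frac{1}{-21952 - 9218486} = \frac{1}{-9240438} = - \frac{1}{9240438}$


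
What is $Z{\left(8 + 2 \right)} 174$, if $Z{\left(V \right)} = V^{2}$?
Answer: $17400$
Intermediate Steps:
$Z{\left(8 + 2 \right)} 174 = \left(8 + 2\right)^{2} \cdot 174 = 10^{2} \cdot 174 = 100 \cdot 174 = 17400$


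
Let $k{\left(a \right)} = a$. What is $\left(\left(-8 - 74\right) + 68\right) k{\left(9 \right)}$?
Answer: $-126$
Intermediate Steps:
$\left(\left(-8 - 74\right) + 68\right) k{\left(9 \right)} = \left(\left(-8 - 74\right) + 68\right) 9 = \left(-82 + 68\right) 9 = \left(-14\right) 9 = -126$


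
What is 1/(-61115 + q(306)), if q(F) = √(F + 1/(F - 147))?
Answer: -1943457/118774364824 - √7736145/593871824120 ≈ -1.6367e-5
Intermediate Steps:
q(F) = √(F + 1/(-147 + F))
1/(-61115 + q(306)) = 1/(-61115 + √((1 + 306*(-147 + 306))/(-147 + 306))) = 1/(-61115 + √((1 + 306*159)/159)) = 1/(-61115 + √((1 + 48654)/159)) = 1/(-61115 + √((1/159)*48655)) = 1/(-61115 + √(48655/159)) = 1/(-61115 + √7736145/159)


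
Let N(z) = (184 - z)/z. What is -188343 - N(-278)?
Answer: -26179446/139 ≈ -1.8834e+5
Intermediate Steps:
N(z) = (184 - z)/z
-188343 - N(-278) = -188343 - (184 - 1*(-278))/(-278) = -188343 - (-1)*(184 + 278)/278 = -188343 - (-1)*462/278 = -188343 - 1*(-231/139) = -188343 + 231/139 = -26179446/139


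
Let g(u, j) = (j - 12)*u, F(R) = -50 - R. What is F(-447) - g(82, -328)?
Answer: 28277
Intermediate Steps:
g(u, j) = u*(-12 + j) (g(u, j) = (-12 + j)*u = u*(-12 + j))
F(-447) - g(82, -328) = (-50 - 1*(-447)) - 82*(-12 - 328) = (-50 + 447) - 82*(-340) = 397 - 1*(-27880) = 397 + 27880 = 28277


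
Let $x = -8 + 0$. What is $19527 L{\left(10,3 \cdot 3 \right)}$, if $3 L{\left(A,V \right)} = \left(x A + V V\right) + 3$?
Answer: $26036$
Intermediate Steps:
$x = -8$
$L{\left(A,V \right)} = 1 - \frac{8 A}{3} + \frac{V^{2}}{3}$ ($L{\left(A,V \right)} = \frac{\left(- 8 A + V V\right) + 3}{3} = \frac{\left(- 8 A + V^{2}\right) + 3}{3} = \frac{\left(V^{2} - 8 A\right) + 3}{3} = \frac{3 + V^{2} - 8 A}{3} = 1 - \frac{8 A}{3} + \frac{V^{2}}{3}$)
$19527 L{\left(10,3 \cdot 3 \right)} = 19527 \left(1 - \frac{80}{3} + \frac{\left(3 \cdot 3\right)^{2}}{3}\right) = 19527 \left(1 - \frac{80}{3} + \frac{9^{2}}{3}\right) = 19527 \left(1 - \frac{80}{3} + \frac{1}{3} \cdot 81\right) = 19527 \left(1 - \frac{80}{3} + 27\right) = 19527 \cdot \frac{4}{3} = 26036$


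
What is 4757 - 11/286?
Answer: 123681/26 ≈ 4757.0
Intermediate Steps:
4757 - 11/286 = 4757 - 1*1/26 = 4757 - 1/26 = 123681/26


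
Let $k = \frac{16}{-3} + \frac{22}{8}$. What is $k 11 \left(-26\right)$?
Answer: $\frac{4433}{6} \approx 738.83$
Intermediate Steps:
$k = - \frac{31}{12}$ ($k = 16 \left(- \frac{1}{3}\right) + 22 \cdot \frac{1}{8} = - \frac{16}{3} + \frac{11}{4} = - \frac{31}{12} \approx -2.5833$)
$k 11 \left(-26\right) = \left(- \frac{31}{12}\right) 11 \left(-26\right) = \left(- \frac{341}{12}\right) \left(-26\right) = \frac{4433}{6}$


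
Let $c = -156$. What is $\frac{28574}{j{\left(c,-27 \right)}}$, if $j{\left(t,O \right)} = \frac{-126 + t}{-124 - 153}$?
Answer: $\frac{3957499}{141} \approx 28067.0$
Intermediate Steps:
$j{\left(t,O \right)} = \frac{126}{277} - \frac{t}{277}$ ($j{\left(t,O \right)} = \frac{-126 + t}{-277} = \left(-126 + t\right) \left(- \frac{1}{277}\right) = \frac{126}{277} - \frac{t}{277}$)
$\frac{28574}{j{\left(c,-27 \right)}} = \frac{28574}{\frac{126}{277} - - \frac{156}{277}} = \frac{28574}{\frac{126}{277} + \frac{156}{277}} = \frac{28574}{\frac{282}{277}} = 28574 \cdot \frac{277}{282} = \frac{3957499}{141}$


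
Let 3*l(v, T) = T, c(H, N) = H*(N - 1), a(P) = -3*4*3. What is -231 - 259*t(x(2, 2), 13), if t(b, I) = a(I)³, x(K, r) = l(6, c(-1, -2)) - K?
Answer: 12083673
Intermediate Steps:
a(P) = -36 (a(P) = -12*3 = -36)
c(H, N) = H*(-1 + N)
l(v, T) = T/3
x(K, r) = 1 - K (x(K, r) = (-(-1 - 2))/3 - K = (-1*(-3))/3 - K = (⅓)*3 - K = 1 - K)
t(b, I) = -46656 (t(b, I) = (-36)³ = -46656)
-231 - 259*t(x(2, 2), 13) = -231 - 259*(-46656) = -231 + 12083904 = 12083673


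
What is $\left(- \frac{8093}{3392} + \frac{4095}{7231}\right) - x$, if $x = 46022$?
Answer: $- \frac{161264518341}{3503936} \approx -46024.0$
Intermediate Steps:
$\left(- \frac{8093}{3392} + \frac{4095}{7231}\right) - x = \left(- \frac{8093}{3392} + \frac{4095}{7231}\right) - 46022 = \left(\left(-8093\right) \frac{1}{3392} + 4095 \cdot \frac{1}{7231}\right) - 46022 = \left(- \frac{8093}{3392} + \frac{585}{1033}\right) - 46022 = - \frac{6375749}{3503936} - 46022 = - \frac{161264518341}{3503936}$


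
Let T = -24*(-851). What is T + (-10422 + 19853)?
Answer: 29855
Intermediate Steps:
T = 20424
T + (-10422 + 19853) = 20424 + (-10422 + 19853) = 20424 + 9431 = 29855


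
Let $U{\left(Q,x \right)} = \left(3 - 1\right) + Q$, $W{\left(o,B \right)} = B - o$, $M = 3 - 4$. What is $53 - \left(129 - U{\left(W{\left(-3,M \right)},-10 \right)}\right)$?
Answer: $-72$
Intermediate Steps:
$M = -1$ ($M = 3 - 4 = -1$)
$U{\left(Q,x \right)} = 2 + Q$
$53 - \left(129 - U{\left(W{\left(-3,M \right)},-10 \right)}\right) = 53 - \left(129 - \left(2 - -2\right)\right) = 53 - \left(129 - \left(2 + \left(-1 + 3\right)\right)\right) = 53 - \left(129 - \left(2 + 2\right)\right) = 53 - \left(129 - 4\right) = 53 - 125 = -72$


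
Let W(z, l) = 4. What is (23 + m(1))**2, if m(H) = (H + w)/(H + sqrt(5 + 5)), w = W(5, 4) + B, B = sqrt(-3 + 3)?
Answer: 41054/81 + 2020*sqrt(10)/81 ≈ 585.70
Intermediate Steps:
B = 0 (B = sqrt(0) = 0)
w = 4 (w = 4 + 0 = 4)
m(H) = (4 + H)/(H + sqrt(10)) (m(H) = (H + 4)/(H + sqrt(5 + 5)) = (4 + H)/(H + sqrt(10)))
(23 + m(1))**2 = (23 + (4 + 1)/(1 + sqrt(10)))**2 = (23 + 5/(1 + sqrt(10)))**2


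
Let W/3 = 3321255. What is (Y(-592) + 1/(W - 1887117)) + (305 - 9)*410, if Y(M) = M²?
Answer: 3810756365953/8076648 ≈ 4.7182e+5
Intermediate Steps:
W = 9963765 (W = 3*3321255 = 9963765)
(Y(-592) + 1/(W - 1887117)) + (305 - 9)*410 = ((-592)² + 1/(9963765 - 1887117)) + (305 - 9)*410 = (350464 + 1/8076648) + 296*410 = (350464 + 1/8076648) + 121360 = 2830574364673/8076648 + 121360 = 3810756365953/8076648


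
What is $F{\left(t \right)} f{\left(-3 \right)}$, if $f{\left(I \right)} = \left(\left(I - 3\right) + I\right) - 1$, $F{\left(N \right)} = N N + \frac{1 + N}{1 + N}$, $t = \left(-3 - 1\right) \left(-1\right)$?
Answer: $-170$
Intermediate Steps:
$t = 4$ ($t = \left(-4\right) \left(-1\right) = 4$)
$F{\left(N \right)} = 1 + N^{2}$ ($F{\left(N \right)} = N^{2} + 1 = 1 + N^{2}$)
$f{\left(I \right)} = -4 + 2 I$ ($f{\left(I \right)} = \left(\left(I - 3\right) + I\right) - 1 = \left(\left(-3 + I\right) + I\right) - 1 = \left(-3 + 2 I\right) - 1 = -4 + 2 I$)
$F{\left(t \right)} f{\left(-3 \right)} = \left(1 + 4^{2}\right) \left(-4 + 2 \left(-3\right)\right) = \left(1 + 16\right) \left(-4 - 6\right) = 17 \left(-10\right) = -170$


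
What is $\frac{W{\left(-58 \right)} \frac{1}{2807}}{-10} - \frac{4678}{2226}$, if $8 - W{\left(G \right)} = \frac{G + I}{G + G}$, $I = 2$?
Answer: $- \frac{136018486}{64715385} \approx -2.1018$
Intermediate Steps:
$W{\left(G \right)} = 8 - \frac{2 + G}{2 G}$ ($W{\left(G \right)} = 8 - \frac{G + 2}{G + G} = 8 - \frac{2 + G}{2 G}$)
$\frac{W{\left(-58 \right)} \frac{1}{2807}}{-10} - \frac{4678}{2226} = \frac{\left(\frac{15}{2} - \frac{1}{-58}\right) \frac{1}{2807}}{-10} - \frac{4678}{2226} = \left(\frac{15}{2} - - \frac{1}{58}\right) \frac{1}{2807} \left(- \frac{1}{10}\right) - \frac{2339}{1113} = \left(\frac{15}{2} + \frac{1}{58}\right) \frac{1}{2807} \left(- \frac{1}{10}\right) - \frac{2339}{1113} = \frac{218}{29} \cdot \frac{1}{2807} \left(- \frac{1}{10}\right) - \frac{2339}{1113} = \frac{218}{81403} \left(- \frac{1}{10}\right) - \frac{2339}{1113} = - \frac{109}{407015} - \frac{2339}{1113} = - \frac{136018486}{64715385}$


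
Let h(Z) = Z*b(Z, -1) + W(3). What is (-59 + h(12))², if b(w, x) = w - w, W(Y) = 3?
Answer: 3136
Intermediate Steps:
b(w, x) = 0
h(Z) = 3 (h(Z) = Z*0 + 3 = 0 + 3 = 3)
(-59 + h(12))² = (-59 + 3)² = (-56)² = 3136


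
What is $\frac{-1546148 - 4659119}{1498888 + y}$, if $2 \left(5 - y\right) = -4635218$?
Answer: $- \frac{6205267}{3816502} \approx -1.6259$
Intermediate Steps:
$y = 2317614$ ($y = 5 - -2317609 = 5 + 2317609 = 2317614$)
$\frac{-1546148 - 4659119}{1498888 + y} = \frac{-1546148 - 4659119}{1498888 + 2317614} = - \frac{6205267}{3816502}$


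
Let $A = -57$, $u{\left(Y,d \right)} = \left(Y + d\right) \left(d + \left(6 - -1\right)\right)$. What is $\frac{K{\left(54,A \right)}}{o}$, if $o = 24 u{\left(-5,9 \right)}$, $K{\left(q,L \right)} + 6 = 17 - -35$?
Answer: $\frac{23}{768} \approx 0.029948$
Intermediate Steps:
$u{\left(Y,d \right)} = \left(7 + d\right) \left(Y + d\right)$ ($u{\left(Y,d \right)} = \left(Y + d\right) \left(d + \left(6 + 1\right)\right) = \left(Y + d\right) \left(d + 7\right) = \left(Y + d\right) \left(7 + d\right) = \left(7 + d\right) \left(Y + d\right)$)
$K{\left(q,L \right)} = 46$ ($K{\left(q,L \right)} = -6 + \left(17 - -35\right) = -6 + \left(17 + 35\right) = -6 + 52 = 46$)
$o = 1536$ ($o = 24 \left(9^{2} + 7 \left(-5\right) + 7 \cdot 9 - 45\right) = 24 \left(81 - 35 + 63 - 45\right) = 24 \cdot 64 = 1536$)
$\frac{K{\left(54,A \right)}}{o} = \frac{46}{1536} = 46 \cdot \frac{1}{1536} = \frac{23}{768}$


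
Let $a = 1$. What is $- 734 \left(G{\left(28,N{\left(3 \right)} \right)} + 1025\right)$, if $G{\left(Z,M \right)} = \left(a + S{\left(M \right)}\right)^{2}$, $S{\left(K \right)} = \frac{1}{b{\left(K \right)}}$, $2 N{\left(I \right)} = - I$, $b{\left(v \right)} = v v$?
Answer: $- \frac{61064396}{81} \approx -7.5388 \cdot 10^{5}$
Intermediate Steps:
$b{\left(v \right)} = v^{2}$
$N{\left(I \right)} = - \frac{I}{2}$ ($N{\left(I \right)} = \frac{\left(-1\right) I}{2} = - \frac{I}{2}$)
$S{\left(K \right)} = \frac{1}{K^{2}}$
$G{\left(Z,M \right)} = \left(1 + \frac{1}{M^{2}}\right)^{2}$
$- 734 \left(G{\left(28,N{\left(3 \right)} \right)} + 1025\right) = - 734 \left(\frac{\left(1 + \left(\left(- \frac{1}{2}\right) 3\right)^{2}\right)^{2}}{\frac{81}{16}} + 1025\right) = - 734 \left(\frac{\left(1 + \left(- \frac{3}{2}\right)^{2}\right)^{2}}{\frac{81}{16}} + 1025\right) = - 734 \left(\frac{16 \left(1 + \frac{9}{4}\right)^{2}}{81} + 1025\right) = - 734 \left(\frac{16 \left(\frac{13}{4}\right)^{2}}{81} + 1025\right) = - 734 \left(\frac{16}{81} \cdot \frac{169}{16} + 1025\right) = - 734 \left(\frac{169}{81} + 1025\right) = \left(-734\right) \frac{83194}{81} = - \frac{61064396}{81}$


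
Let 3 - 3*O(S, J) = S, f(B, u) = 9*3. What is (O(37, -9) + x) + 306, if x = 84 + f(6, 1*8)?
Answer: 1217/3 ≈ 405.67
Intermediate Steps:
f(B, u) = 27
O(S, J) = 1 - S/3
x = 111 (x = 84 + 27 = 111)
(O(37, -9) + x) + 306 = ((1 - ⅓*37) + 111) + 306 = ((1 - 37/3) + 111) + 306 = (-34/3 + 111) + 306 = 299/3 + 306 = 1217/3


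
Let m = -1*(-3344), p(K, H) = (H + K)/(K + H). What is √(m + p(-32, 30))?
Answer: √3345 ≈ 57.836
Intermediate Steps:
p(K, H) = 1 (p(K, H) = (H + K)/(H + K) = 1)
m = 3344
√(m + p(-32, 30)) = √(3344 + 1) = √3345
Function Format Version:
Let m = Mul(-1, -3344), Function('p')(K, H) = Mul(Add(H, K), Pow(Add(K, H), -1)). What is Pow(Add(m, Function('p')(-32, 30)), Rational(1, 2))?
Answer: Pow(3345, Rational(1, 2)) ≈ 57.836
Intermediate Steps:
Function('p')(K, H) = 1 (Function('p')(K, H) = Mul(Add(H, K), Pow(Add(H, K), -1)) = 1)
m = 3344
Pow(Add(m, Function('p')(-32, 30)), Rational(1, 2)) = Pow(Add(3344, 1), Rational(1, 2)) = Pow(3345, Rational(1, 2))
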